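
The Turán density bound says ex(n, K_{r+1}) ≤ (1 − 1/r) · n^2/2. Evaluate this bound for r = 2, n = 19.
Turán density bound = (1/2) · 19^2/2 = 361/4 ≈ 90.25

Turán's theorem: ex(n, K_{r+1}) is achieved by the complete r-partite Turán graph T(n, r) with parts as balanced as possible, and is at most (1 − 1/r) · n^2/2. For r = 2, n = 19: the density bound is (1/2) · 361/2 = 361/4 ≈ 90.25. The integer-valued extremum is e(T(19, 2)) = 90, which is strictly less than the density bound 361/4 since 2 ∤ 19 (the parts of T(19, 2) cannot all be equal).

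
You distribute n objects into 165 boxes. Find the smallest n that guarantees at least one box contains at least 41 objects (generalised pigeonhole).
n = (41 − 1)·165 + 1 = 6601

By the generalised pigeonhole principle, to guarantee some box contains ≥ r objects we need more than (r − 1) · k objects total. Threshold: n = (r − 1) · k + 1. With r = 41 and k = 165: n = 40 · 165 + 1 = 6600 + 1 = 6601. For n = 6600 = 40 · 165, we can put exactly 40 objects in every box, avoiding 41 in any single one — so 6601 is tight.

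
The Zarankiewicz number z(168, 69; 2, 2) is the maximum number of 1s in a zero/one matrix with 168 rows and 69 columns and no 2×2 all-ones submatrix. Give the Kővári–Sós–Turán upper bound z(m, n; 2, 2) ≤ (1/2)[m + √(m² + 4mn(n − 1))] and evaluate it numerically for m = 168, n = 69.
z(168, 69; 2, 2) ≤ (1/2)[168 + √(168² + 4·168·69·68)] = (1/2)[168 + √3181248] = 975.8027

Kővári–Sós–Turán: let r_1, ..., r_168 be the row sums and z = Σ r_i the total number of 1s. Each pair of columns can share at most one row with both entries 1 (else a 2×2 all-ones block appears), so Σ_i C(r_i, 2) ≤ C(69, 2) = 2346. By convexity Σ_i C(r_i, 2) ≥ 168·C(z/168, 2) = z(z − 168)/(2·168), giving z² − 168z − 168·69·68 ≤ 0 and hence z ≤ (1/2)[168 + √(28224 + 4·788256)] = (1/2)[168 + √3181248] ≈ (1/2)(168 + 1783.6053) = 975.8027.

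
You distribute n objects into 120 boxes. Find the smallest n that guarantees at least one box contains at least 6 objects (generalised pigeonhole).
n = (6 − 1)·120 + 1 = 601

By the generalised pigeonhole principle, to guarantee some box contains ≥ r objects we need more than (r − 1) · k objects total. Threshold: n = (r − 1) · k + 1. With r = 6 and k = 120: n = 5 · 120 + 1 = 600 + 1 = 601. For n = 600 = 5 · 120, we can put exactly 5 objects in every box, avoiding 6 in any single one — so 601 is tight.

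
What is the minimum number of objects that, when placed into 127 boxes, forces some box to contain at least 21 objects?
n = (21 − 1)·127 + 1 = 2541

By the generalised pigeonhole principle, to guarantee some box contains ≥ r objects we need more than (r − 1) · k objects total. Threshold: n = (r − 1) · k + 1. With r = 21 and k = 127: n = 20 · 127 + 1 = 2540 + 1 = 2541. For n = 2540 = 20 · 127, we can put exactly 20 objects in every box, avoiding 21 in any single one — so 2541 is tight.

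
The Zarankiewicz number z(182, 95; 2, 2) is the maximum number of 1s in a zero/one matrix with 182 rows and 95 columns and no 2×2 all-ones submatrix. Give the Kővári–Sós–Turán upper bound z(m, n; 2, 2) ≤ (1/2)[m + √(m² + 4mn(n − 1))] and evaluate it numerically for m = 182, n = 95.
z(182, 95; 2, 2) ≤ (1/2)[182 + √(182² + 4·182·95·94)] = (1/2)[182 + √6534164] = 1369.1005

Kővári–Sós–Turán: let r_1, ..., r_182 be the row sums and z = Σ r_i the total number of 1s. Each pair of columns can share at most one row with both entries 1 (else a 2×2 all-ones block appears), so Σ_i C(r_i, 2) ≤ C(95, 2) = 4465. By convexity Σ_i C(r_i, 2) ≥ 182·C(z/182, 2) = z(z − 182)/(2·182), giving z² − 182z − 182·95·94 ≤ 0 and hence z ≤ (1/2)[182 + √(33124 + 4·1625260)] = (1/2)[182 + √6534164] ≈ (1/2)(182 + 2556.2011) = 1369.1005.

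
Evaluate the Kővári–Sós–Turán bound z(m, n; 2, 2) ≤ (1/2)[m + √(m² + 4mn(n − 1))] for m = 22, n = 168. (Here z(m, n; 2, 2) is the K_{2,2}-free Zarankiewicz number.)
z(22, 168; 2, 2) ≤ (1/2)[22 + √(22² + 4·22·168·167)] = (1/2)[22 + √2469412] = 796.7181

Kővári–Sós–Turán: let r_1, ..., r_22 be the row sums and z = Σ r_i the total number of 1s. Each pair of columns can share at most one row with both entries 1 (else a 2×2 all-ones block appears), so Σ_i C(r_i, 2) ≤ C(168, 2) = 14028. By convexity Σ_i C(r_i, 2) ≥ 22·C(z/22, 2) = z(z − 22)/(2·22), giving z² − 22z − 22·168·167 ≤ 0 and hence z ≤ (1/2)[22 + √(484 + 4·617232)] = (1/2)[22 + √2469412] ≈ (1/2)(22 + 1571.4363) = 796.7181.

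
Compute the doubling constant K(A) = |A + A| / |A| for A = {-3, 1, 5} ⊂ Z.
K = |A + A| / |A| = 5/3

Enumerate A + A = {a + b : a, b ∈ A}. With |A| = 3, there are |A|^2 = 9 ordered sum pairs; collecting distinct values, A + A = {-6, -2, 2, 6, 10}, so |A + A| = 5. Thus K = 5/3. Here |A + A| = 2|A| − 1 = 5, the minimum possible — so K = 5/3 is minimal, which holds iff A is an arithmetic progression.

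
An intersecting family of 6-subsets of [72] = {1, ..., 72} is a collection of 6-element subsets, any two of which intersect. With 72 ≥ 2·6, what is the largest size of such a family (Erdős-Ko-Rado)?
max |F| = C(71, 5) = 13019909

The Erdős-Ko-Rado theorem states: for n ≥ 2k, an intersecting family of k-subsets of an n-element set has size at most C(n − 1, k − 1), with equality for 'star' families {A ⊆ [n] : |A| = k, i ∈ A} (fix an element i). For n = 72, k = 6: C(71, 5) = 13019909.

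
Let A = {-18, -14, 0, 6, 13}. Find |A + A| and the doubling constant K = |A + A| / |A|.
K = |A + A| / |A| = 15/5 = 3

Enumerate A + A = {a + b : a, b ∈ A}. With |A| = 5, there are |A|^2 = 25 ordered sum pairs; collecting distinct values, A + A = {-36, -32, -28, -18, -14, -12, -8, -5, -1, 0, 6, 12, 13, 19, 26}, so |A + A| = 15. Thus K = 15/5 = 3. For comparison, the minimum possible |A + A| over all 5-element sets is 2·5 − 1 = 9 (so min K = 9/5), attained only by arithmetic progressions.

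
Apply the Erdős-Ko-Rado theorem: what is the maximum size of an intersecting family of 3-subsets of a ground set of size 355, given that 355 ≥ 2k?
max |F| = C(354, 2) = 62481

Erdős-Ko-Rado (1961): when n ≥ 2k, max |F| = C(n−1, k−1). The bound is attained by the star {A : i ∈ A} for any fixed i ∈ [n]. Here C(355−1, 3−1) = C(354, 2) = 62481.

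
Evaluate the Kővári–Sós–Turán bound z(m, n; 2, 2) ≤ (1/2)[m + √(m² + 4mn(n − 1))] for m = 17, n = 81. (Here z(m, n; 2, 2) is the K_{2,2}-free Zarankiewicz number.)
z(17, 81; 2, 2) ≤ (1/2)[17 + √(17² + 4·17·81·80)] = (1/2)[17 + √440929] = 340.5124

Kővári–Sós–Turán: let r_1, ..., r_17 be the row sums and z = Σ r_i the total number of 1s. Each pair of columns can share at most one row with both entries 1 (else a 2×2 all-ones block appears), so Σ_i C(r_i, 2) ≤ C(81, 2) = 3240. By convexity Σ_i C(r_i, 2) ≥ 17·C(z/17, 2) = z(z − 17)/(2·17), giving z² − 17z − 17·81·80 ≤ 0 and hence z ≤ (1/2)[17 + √(289 + 4·110160)] = (1/2)[17 + √440929] ≈ (1/2)(17 + 664.0248) = 340.5124.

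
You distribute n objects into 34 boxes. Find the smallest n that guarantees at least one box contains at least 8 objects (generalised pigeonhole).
n = (8 − 1)·34 + 1 = 239

By the generalised pigeonhole principle, to guarantee some box contains ≥ r objects we need more than (r − 1) · k objects total. Threshold: n = (r − 1) · k + 1. With r = 8 and k = 34: n = 7 · 34 + 1 = 238 + 1 = 239. For n = 238 = 7 · 34, we can put exactly 7 objects in every box, avoiding 8 in any single one — so 239 is tight.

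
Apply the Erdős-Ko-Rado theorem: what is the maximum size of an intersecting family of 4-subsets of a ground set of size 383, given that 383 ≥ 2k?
max |F| = C(382, 3) = 9217660

Erdős-Ko-Rado (1961): when n ≥ 2k, max |F| = C(n−1, k−1). The bound is attained by the star {A : i ∈ A} for any fixed i ∈ [n]. Here C(383−1, 4−1) = C(382, 3) = 9217660.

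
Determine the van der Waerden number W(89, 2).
W(89, 2) = 89 + 1 = 90

A 2-term AP is any pair of integers, so a monochromatic 2-AP exists iff some colour is used at least twice. With 89 colours, the colouring i ↦ i on {1, ..., 89} uses each colour once, avoiding any monochromatic pair, so W(89, 2) > 89. For {1, ..., 90}, pigeonhole forces two integers of the same colour, which form a monochromatic 2-AP. Hence W(89, 2) = 90.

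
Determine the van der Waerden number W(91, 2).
W(91, 2) = 91 + 1 = 92

A 2-term AP is any pair of integers, so a monochromatic 2-AP exists iff some colour is used at least twice. With 91 colours, the colouring i ↦ i on {1, ..., 91} uses each colour once, avoiding any monochromatic pair, so W(91, 2) > 91. For {1, ..., 92}, pigeonhole forces two integers of the same colour, which form a monochromatic 2-AP. Hence W(91, 2) = 92.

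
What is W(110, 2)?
W(110, 2) = 110 + 1 = 111

A 2-term AP is any pair of integers, so a monochromatic 2-AP exists iff some colour is used at least twice. With 110 colours, the colouring i ↦ i on {1, ..., 110} uses each colour once, avoiding any monochromatic pair, so W(110, 2) > 110. For {1, ..., 111}, pigeonhole forces two integers of the same colour, which form a monochromatic 2-AP. Hence W(110, 2) = 111.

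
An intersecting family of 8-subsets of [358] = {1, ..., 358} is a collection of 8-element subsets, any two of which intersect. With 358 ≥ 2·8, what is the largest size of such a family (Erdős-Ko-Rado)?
max |F| = C(357, 7) = 138211371966096

Erdős-Ko-Rado (1961): when n ≥ 2k, max |F| = C(n−1, k−1). The bound is attained by the star {A : i ∈ A} for any fixed i ∈ [n]. Here C(358−1, 8−1) = C(357, 7) = 138211371966096.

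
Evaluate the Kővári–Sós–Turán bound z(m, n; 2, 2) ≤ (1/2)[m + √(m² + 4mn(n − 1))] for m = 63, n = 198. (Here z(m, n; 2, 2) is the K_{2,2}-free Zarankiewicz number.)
z(63, 198; 2, 2) ≤ (1/2)[63 + √(63² + 4·63·198·197)] = (1/2)[63 + √9833481] = 1599.4191

Kővári–Sós–Turán: let r_1, ..., r_63 be the row sums and z = Σ r_i the total number of 1s. Each pair of columns can share at most one row with both entries 1 (else a 2×2 all-ones block appears), so Σ_i C(r_i, 2) ≤ C(198, 2) = 19503. By convexity Σ_i C(r_i, 2) ≥ 63·C(z/63, 2) = z(z − 63)/(2·63), giving z² − 63z − 63·198·197 ≤ 0 and hence z ≤ (1/2)[63 + √(3969 + 4·2457378)] = (1/2)[63 + √9833481] ≈ (1/2)(63 + 3135.8382) = 1599.4191.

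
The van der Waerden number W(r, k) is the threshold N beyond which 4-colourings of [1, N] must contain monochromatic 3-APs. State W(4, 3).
W(4, 3) = 76

This is a classical value, W(4, 3) = 76, established by combining an explicit 4-colouring of {1, ..., 75} with no monochromatic 3-AP (giving the lower bound W(4, 3) > 75) and a finite case analysis / exhaustive computer search showing every 4-colouring of {1, ..., 76} has such an AP.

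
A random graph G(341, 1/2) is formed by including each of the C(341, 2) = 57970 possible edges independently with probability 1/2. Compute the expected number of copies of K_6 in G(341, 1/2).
E[# K_6] = C(341, 6) · (1/2)^C(6, 2) = 2089230591448 / 2^15 = 261153823931/4096 ≈ 63758257.795654

For each 6-subset S of vertices (there are C(341, 6) = 2089230591448 such S), let X_S = 1 if S induces a K_6 (all C(6, 2) = 15 edges present). Then P(X_S = 1) = (1/2)^15 = 1/32768. By linearity of expectation, E[# K_6] = C(341, 6) · (1/2)^15 = 2089230591448 / 32768 = 261153823931/4096 ≈ 63758257.795654.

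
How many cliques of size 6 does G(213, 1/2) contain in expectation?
E[# K_6] = C(213, 6) · (1/2)^C(6, 2) = 120807622936 / 2^15 = 15100952867/4096 ≈ 3686756.071045

For each 6-subset S of vertices (there are C(213, 6) = 120807622936 such S), let X_S = 1 if S induces a K_6 (all C(6, 2) = 15 edges present). Then P(X_S = 1) = (1/2)^15 = 1/32768. By linearity of expectation, E[# K_6] = C(213, 6) · (1/2)^15 = 120807622936 / 32768 = 15100952867/4096 ≈ 3686756.071045.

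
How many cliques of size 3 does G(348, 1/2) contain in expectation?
E[# K_3] = C(348, 3) · (1/2)^C(3, 2) = 6963596 / 2^3 = 1740899/2 = 870449.5

For each 3-subset S of vertices (there are C(348, 3) = 6963596 such S), let X_S = 1 if S induces a K_3 (all C(3, 2) = 3 edges present). Then P(X_S = 1) = (1/2)^3 = 1/8. By linearity of expectation, E[# K_3] = C(348, 3) · (1/2)^3 = 6963596 / 8 = 1740899/2 = 870449.5.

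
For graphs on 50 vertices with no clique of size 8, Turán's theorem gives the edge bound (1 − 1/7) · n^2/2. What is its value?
Turán density bound = (6/7) · 50^2/2 = 7500/7 ≈ 1071.4286

Turán's theorem: ex(n, K_{r+1}) is achieved by the complete r-partite Turán graph T(n, r) with parts as balanced as possible, and is at most (1 − 1/r) · n^2/2. For r = 7, n = 50: the density bound is (6/7) · 2500/2 = 7500/7 ≈ 1071.4286. The integer-valued extremum is e(T(50, 7)) = 1071, which is strictly less than the density bound 7500/7 since 7 ∤ 50 (the parts of T(50, 7) cannot all be equal).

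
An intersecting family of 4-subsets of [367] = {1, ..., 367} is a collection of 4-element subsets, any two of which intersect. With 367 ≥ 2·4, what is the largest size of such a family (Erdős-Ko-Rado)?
max |F| = C(366, 3) = 8104460

The Erdős-Ko-Rado theorem states: for n ≥ 2k, an intersecting family of k-subsets of an n-element set has size at most C(n − 1, k − 1), with equality for 'star' families {A ⊆ [n] : |A| = k, i ∈ A} (fix an element i). For n = 367, k = 4: C(366, 3) = 8104460.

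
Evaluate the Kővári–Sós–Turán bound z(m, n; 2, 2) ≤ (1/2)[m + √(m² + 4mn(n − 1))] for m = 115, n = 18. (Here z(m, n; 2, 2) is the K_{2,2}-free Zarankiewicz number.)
z(115, 18; 2, 2) ≤ (1/2)[115 + √(115² + 4·115·18·17)] = (1/2)[115 + √153985] = 253.7046

Kővári–Sós–Turán: let r_1, ..., r_115 be the row sums and z = Σ r_i the total number of 1s. Each pair of columns can share at most one row with both entries 1 (else a 2×2 all-ones block appears), so Σ_i C(r_i, 2) ≤ C(18, 2) = 153. By convexity Σ_i C(r_i, 2) ≥ 115·C(z/115, 2) = z(z − 115)/(2·115), giving z² − 115z − 115·18·17 ≤ 0 and hence z ≤ (1/2)[115 + √(13225 + 4·35190)] = (1/2)[115 + √153985] ≈ (1/2)(115 + 392.4092) = 253.7046.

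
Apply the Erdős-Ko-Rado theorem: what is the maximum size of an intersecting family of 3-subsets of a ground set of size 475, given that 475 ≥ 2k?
max |F| = C(474, 2) = 112101

The Erdős-Ko-Rado theorem states: for n ≥ 2k, an intersecting family of k-subsets of an n-element set has size at most C(n − 1, k − 1), with equality for 'star' families {A ⊆ [n] : |A| = k, i ∈ A} (fix an element i). For n = 475, k = 3: C(474, 2) = 112101.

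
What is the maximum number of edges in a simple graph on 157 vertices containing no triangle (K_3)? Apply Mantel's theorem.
ex(157, K_3) = ⌊157^2/4⌋ = 6162

Mantel (1907): a triangle-free graph on n vertices has at most ⌊n^2/4⌋ edges, with equality for the complete bipartite graph K_{⌊n/2⌋, ⌈n/2⌉}. For n = 157: ⌊157^2/4⌋ = ⌊24649/4⌋ = 6162. The extremal graph is K_{78, 79}, which has 78·79 = 6162 edges.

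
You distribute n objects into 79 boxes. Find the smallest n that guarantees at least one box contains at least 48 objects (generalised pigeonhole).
n = (48 − 1)·79 + 1 = 3714

By the generalised pigeonhole principle, to guarantee some box contains ≥ r objects we need more than (r − 1) · k objects total. Threshold: n = (r − 1) · k + 1. With r = 48 and k = 79: n = 47 · 79 + 1 = 3713 + 1 = 3714. For n = 3713 = 47 · 79, we can put exactly 47 objects in every box, avoiding 48 in any single one — so 3714 is tight.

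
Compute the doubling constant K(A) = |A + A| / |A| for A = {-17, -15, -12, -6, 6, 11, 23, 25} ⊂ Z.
K = |A + A| / |A| = 33/8

Enumerate A + A = {a + b : a, b ∈ A}. With |A| = 8, there are |A|^2 = 64 ordered sum pairs; collecting distinct values, A + A = {-34, -32, -30, -29, -27, -24, -23, -21, -18, -12, -11, -9, -6, -4, -1, 0, 5, 6, 8, 10, 11, 12, 13, 17, 19, 22, 29, 31, 34, 36, 46, 48, 50}, so |A + A| = 33. Thus K = 33/8. For comparison, the minimum possible |A + A| over all 8-element sets is 2·8 − 1 = 15 (so min K = 15/8), attained only by arithmetic progressions.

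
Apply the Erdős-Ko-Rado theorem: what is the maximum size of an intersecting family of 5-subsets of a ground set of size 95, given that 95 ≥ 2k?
max |F| = C(94, 4) = 3049501

The Erdős-Ko-Rado theorem states: for n ≥ 2k, an intersecting family of k-subsets of an n-element set has size at most C(n − 1, k − 1), with equality for 'star' families {A ⊆ [n] : |A| = k, i ∈ A} (fix an element i). For n = 95, k = 5: C(94, 4) = 3049501.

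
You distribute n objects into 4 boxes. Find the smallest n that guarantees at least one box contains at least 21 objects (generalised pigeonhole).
n = (21 − 1)·4 + 1 = 81

By the generalised pigeonhole principle, to guarantee some box contains ≥ r objects we need more than (r − 1) · k objects total. Threshold: n = (r − 1) · k + 1. With r = 21 and k = 4: n = 20 · 4 + 1 = 80 + 1 = 81. For n = 80 = 20 · 4, we can put exactly 20 objects in every box, avoiding 21 in any single one — so 81 is tight.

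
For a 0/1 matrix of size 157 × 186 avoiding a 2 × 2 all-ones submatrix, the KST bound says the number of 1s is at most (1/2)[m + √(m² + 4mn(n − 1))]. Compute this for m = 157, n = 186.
z(157, 186; 2, 2) ≤ (1/2)[157 + √(157² + 4·157·186·185)] = (1/2)[157 + √21634129] = 2404.1251

Kővári–Sós–Turán: let r_1, ..., r_157 be the row sums and z = Σ r_i the total number of 1s. Each pair of columns can share at most one row with both entries 1 (else a 2×2 all-ones block appears), so Σ_i C(r_i, 2) ≤ C(186, 2) = 17205. By convexity Σ_i C(r_i, 2) ≥ 157·C(z/157, 2) = z(z − 157)/(2·157), giving z² − 157z − 157·186·185 ≤ 0 and hence z ≤ (1/2)[157 + √(24649 + 4·5402370)] = (1/2)[157 + √21634129] ≈ (1/2)(157 + 4651.2503) = 2404.1251.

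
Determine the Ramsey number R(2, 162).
R(2, 162) = 162

R(2, k) = k for all k ≥ 2: in a 2-colouring of K_k, either some edge is red (a red K_2) or all edges are blue (a blue K_k). And K_{161} coloured all-blue has no blue K_162, so R(2, 162) > 161. Hence R(2, 162) = 162.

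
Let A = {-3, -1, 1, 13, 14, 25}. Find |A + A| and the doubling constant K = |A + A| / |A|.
K = |A + A| / |A| = 19/6

Enumerate A + A = {a + b : a, b ∈ A}. With |A| = 6, there are |A|^2 = 36 ordered sum pairs; collecting distinct values, A + A = {-6, -4, -2, 0, 2, 10, 11, 12, 13, 14, 15, 22, 24, 26, 27, 28, 38, 39, 50}, so |A + A| = 19. Thus K = 19/6. For comparison, the minimum possible |A + A| over all 6-element sets is 2·6 − 1 = 11 (so min K = 11/6), attained only by arithmetic progressions.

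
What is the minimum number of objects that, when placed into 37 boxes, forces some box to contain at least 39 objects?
n = (39 − 1)·37 + 1 = 1407

By the generalised pigeonhole principle, to guarantee some box contains ≥ r objects we need more than (r − 1) · k objects total. Threshold: n = (r − 1) · k + 1. With r = 39 and k = 37: n = 38 · 37 + 1 = 1406 + 1 = 1407. For n = 1406 = 38 · 37, we can put exactly 38 objects in every box, avoiding 39 in any single one — so 1407 is tight.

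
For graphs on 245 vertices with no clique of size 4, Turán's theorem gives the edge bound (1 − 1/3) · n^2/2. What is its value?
Turán density bound = (2/3) · 245^2/2 = 60025/3 ≈ 20008.3333

Turán's theorem: ex(n, K_{r+1}) is achieved by the complete r-partite Turán graph T(n, r) with parts as balanced as possible, and is at most (1 − 1/r) · n^2/2. For r = 3, n = 245: the density bound is (2/3) · 60025/2 = 60025/3 ≈ 20008.3333. The integer-valued extremum is e(T(245, 3)) = 20008, which is strictly less than the density bound 60025/3 since 3 ∤ 245 (the parts of T(245, 3) cannot all be equal).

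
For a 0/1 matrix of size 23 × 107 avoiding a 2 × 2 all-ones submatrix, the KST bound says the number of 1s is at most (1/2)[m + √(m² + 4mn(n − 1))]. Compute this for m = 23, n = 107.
z(23, 107; 2, 2) ≤ (1/2)[23 + √(23² + 4·23·107·106)] = (1/2)[23 + √1043993] = 522.3799

Kővári–Sós–Turán: let r_1, ..., r_23 be the row sums and z = Σ r_i the total number of 1s. Each pair of columns can share at most one row with both entries 1 (else a 2×2 all-ones block appears), so Σ_i C(r_i, 2) ≤ C(107, 2) = 5671. By convexity Σ_i C(r_i, 2) ≥ 23·C(z/23, 2) = z(z − 23)/(2·23), giving z² − 23z − 23·107·106 ≤ 0 and hence z ≤ (1/2)[23 + √(529 + 4·260866)] = (1/2)[23 + √1043993] ≈ (1/2)(23 + 1021.7598) = 522.3799.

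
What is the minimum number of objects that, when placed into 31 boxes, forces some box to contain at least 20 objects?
n = (20 − 1)·31 + 1 = 590

By the generalised pigeonhole principle, to guarantee some box contains ≥ r objects we need more than (r − 1) · k objects total. Threshold: n = (r − 1) · k + 1. With r = 20 and k = 31: n = 19 · 31 + 1 = 589 + 1 = 590. For n = 589 = 19 · 31, we can put exactly 19 objects in every box, avoiding 20 in any single one — so 590 is tight.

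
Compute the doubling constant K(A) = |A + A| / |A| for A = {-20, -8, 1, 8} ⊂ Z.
K = |A + A| / |A| = 10/4 = 5/2

Enumerate A + A = {a + b : a, b ∈ A}. With |A| = 4, there are |A|^2 = 16 ordered sum pairs; collecting distinct values, A + A = {-40, -28, -19, -16, -12, -7, 0, 2, 9, 16}, so |A + A| = 10. Thus K = 10/4 = 5/2. For comparison, the minimum possible |A + A| over all 4-element sets is 2·4 − 1 = 7 (so min K = 7/4), attained only by arithmetic progressions.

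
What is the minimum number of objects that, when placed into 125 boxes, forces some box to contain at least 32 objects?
n = (32 − 1)·125 + 1 = 3876

By the generalised pigeonhole principle, to guarantee some box contains ≥ r objects we need more than (r − 1) · k objects total. Threshold: n = (r − 1) · k + 1. With r = 32 and k = 125: n = 31 · 125 + 1 = 3875 + 1 = 3876. For n = 3875 = 31 · 125, we can put exactly 31 objects in every box, avoiding 32 in any single one — so 3876 is tight.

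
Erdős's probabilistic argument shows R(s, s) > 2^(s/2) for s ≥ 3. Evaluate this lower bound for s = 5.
2^(5/2) = 5.6569; so R(5, 5) > 5.6569

Colour each edge of K_n uniformly at random with red/blue. The expected number of monochromatic K_5 is C(n, 5) · 2 · 2^(−C(5,2)). If C(n, 5) · 2^(1 − C(5,2)) < 1, then with positive probability no monochromatic K_5 exists, so R(5, 5) > n. The standard estimate C(n, 5) ≤ n^5/5! shows this inequality holds whenever n ≤ 2^(5/2) (since 5! · 2^(C(5,2) − 1) > 2^(5^2/2) ≥ n^5). Hence R(5, 5) > 2^(5/2) = 5.6569.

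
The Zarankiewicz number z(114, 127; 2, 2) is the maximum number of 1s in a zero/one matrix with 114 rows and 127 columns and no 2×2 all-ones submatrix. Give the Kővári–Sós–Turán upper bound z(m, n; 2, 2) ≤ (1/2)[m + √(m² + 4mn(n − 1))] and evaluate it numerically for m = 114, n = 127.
z(114, 127; 2, 2) ≤ (1/2)[114 + √(114² + 4·114·127·126)] = (1/2)[114 + √7309908] = 1408.8421

Kővári–Sós–Turán: let r_1, ..., r_114 be the row sums and z = Σ r_i the total number of 1s. Each pair of columns can share at most one row with both entries 1 (else a 2×2 all-ones block appears), so Σ_i C(r_i, 2) ≤ C(127, 2) = 8001. By convexity Σ_i C(r_i, 2) ≥ 114·C(z/114, 2) = z(z − 114)/(2·114), giving z² − 114z − 114·127·126 ≤ 0 and hence z ≤ (1/2)[114 + √(12996 + 4·1824228)] = (1/2)[114 + √7309908] ≈ (1/2)(114 + 2703.6842) = 1408.8421.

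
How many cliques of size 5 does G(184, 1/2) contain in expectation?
E[# K_5] = C(184, 5) · (1/2)^C(5, 2) = 1663834536 / 2^10 = 207979317/128 = 1624838.4140625

For each 5-subset S of vertices (there are C(184, 5) = 1663834536 such S), let X_S = 1 if S induces a K_5 (all C(5, 2) = 10 edges present). Then P(X_S = 1) = (1/2)^10 = 1/1024. By linearity of expectation, E[# K_5] = C(184, 5) · (1/2)^10 = 1663834536 / 1024 = 207979317/128 = 1624838.4140625.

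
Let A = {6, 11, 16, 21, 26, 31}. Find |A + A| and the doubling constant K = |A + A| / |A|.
K = |A + A| / |A| = 11/6

Enumerate A + A = {a + b : a, b ∈ A}. With |A| = 6, there are |A|^2 = 36 ordered sum pairs; collecting distinct values, A + A = {12, 17, 22, 27, 32, 37, 42, 47, 52, 57, 62}, so |A + A| = 11. Thus K = 11/6. Here |A + A| = 2|A| − 1 = 11, the minimum possible — so K = 11/6 is minimal, which holds iff A is an arithmetic progression.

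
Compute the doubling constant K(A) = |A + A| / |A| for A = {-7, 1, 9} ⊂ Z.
K = |A + A| / |A| = 5/3

Enumerate A + A = {a + b : a, b ∈ A}. With |A| = 3, there are |A|^2 = 9 ordered sum pairs; collecting distinct values, A + A = {-14, -6, 2, 10, 18}, so |A + A| = 5. Thus K = 5/3. Here |A + A| = 2|A| − 1 = 5, the minimum possible — so K = 5/3 is minimal, which holds iff A is an arithmetic progression.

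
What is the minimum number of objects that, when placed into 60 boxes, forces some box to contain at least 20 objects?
n = (20 − 1)·60 + 1 = 1141

By the generalised pigeonhole principle, to guarantee some box contains ≥ r objects we need more than (r − 1) · k objects total. Threshold: n = (r − 1) · k + 1. With r = 20 and k = 60: n = 19 · 60 + 1 = 1140 + 1 = 1141. For n = 1140 = 19 · 60, we can put exactly 19 objects in every box, avoiding 20 in any single one — so 1141 is tight.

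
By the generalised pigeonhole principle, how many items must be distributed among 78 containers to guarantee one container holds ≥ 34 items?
n = (34 − 1)·78 + 1 = 2575

By the generalised pigeonhole principle, to guarantee some box contains ≥ r objects we need more than (r − 1) · k objects total. Threshold: n = (r − 1) · k + 1. With r = 34 and k = 78: n = 33 · 78 + 1 = 2574 + 1 = 2575. For n = 2574 = 33 · 78, we can put exactly 33 objects in every box, avoiding 34 in any single one — so 2575 is tight.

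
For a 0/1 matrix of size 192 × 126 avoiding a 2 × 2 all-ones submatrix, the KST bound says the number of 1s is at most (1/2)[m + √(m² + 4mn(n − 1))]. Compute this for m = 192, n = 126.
z(192, 126; 2, 2) ≤ (1/2)[192 + √(192² + 4·192·126·125)] = (1/2)[192 + √12132864] = 1837.613

Kővári–Sós–Turán: let r_1, ..., r_192 be the row sums and z = Σ r_i the total number of 1s. Each pair of columns can share at most one row with both entries 1 (else a 2×2 all-ones block appears), so Σ_i C(r_i, 2) ≤ C(126, 2) = 7875. By convexity Σ_i C(r_i, 2) ≥ 192·C(z/192, 2) = z(z − 192)/(2·192), giving z² − 192z − 192·126·125 ≤ 0 and hence z ≤ (1/2)[192 + √(36864 + 4·3024000)] = (1/2)[192 + √12132864] ≈ (1/2)(192 + 3483.2261) = 1837.613.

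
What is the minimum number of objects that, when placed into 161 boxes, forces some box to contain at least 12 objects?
n = (12 − 1)·161 + 1 = 1772

By the generalised pigeonhole principle, to guarantee some box contains ≥ r objects we need more than (r − 1) · k objects total. Threshold: n = (r − 1) · k + 1. With r = 12 and k = 161: n = 11 · 161 + 1 = 1771 + 1 = 1772. For n = 1771 = 11 · 161, we can put exactly 11 objects in every box, avoiding 12 in any single one — so 1772 is tight.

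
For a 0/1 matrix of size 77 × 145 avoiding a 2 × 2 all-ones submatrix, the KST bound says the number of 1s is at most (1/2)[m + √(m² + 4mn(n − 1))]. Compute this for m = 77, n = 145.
z(77, 145; 2, 2) ≤ (1/2)[77 + √(77² + 4·77·145·144)] = (1/2)[77 + √6436969] = 1307.0591

Kővári–Sós–Turán: let r_1, ..., r_77 be the row sums and z = Σ r_i the total number of 1s. Each pair of columns can share at most one row with both entries 1 (else a 2×2 all-ones block appears), so Σ_i C(r_i, 2) ≤ C(145, 2) = 10440. By convexity Σ_i C(r_i, 2) ≥ 77·C(z/77, 2) = z(z − 77)/(2·77), giving z² − 77z − 77·145·144 ≤ 0 and hence z ≤ (1/2)[77 + √(5929 + 4·1607760)] = (1/2)[77 + √6436969] ≈ (1/2)(77 + 2537.1182) = 1307.0591.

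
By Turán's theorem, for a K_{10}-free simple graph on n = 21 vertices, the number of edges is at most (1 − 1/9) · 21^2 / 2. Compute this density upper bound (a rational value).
Turán density bound = (8/9) · 21^2/2 = 196

Turán's theorem: ex(n, K_{r+1}) is achieved by the complete r-partite Turán graph T(n, r) with parts as balanced as possible, and is at most (1 − 1/r) · n^2/2. For r = 9, n = 21: the density bound is (8/9) · 441/2 = 196. The integer-valued extremum is e(T(21, 9)) = 195, which is strictly less than the density bound 196 since 9 ∤ 21 (the parts of T(21, 9) cannot all be equal).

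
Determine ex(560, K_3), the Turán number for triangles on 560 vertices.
ex(560, K_3) = ⌊560^2/4⌋ = 78400

Mantel (1907): a triangle-free graph on n vertices has at most ⌊n^2/4⌋ edges, with equality for the complete bipartite graph K_{⌊n/2⌋, ⌈n/2⌉}. For n = 560: ⌊560^2/4⌋ = ⌊313600/4⌋ = 78400. The extremal graph is K_{280, 280}, which has 280·280 = 78400 edges.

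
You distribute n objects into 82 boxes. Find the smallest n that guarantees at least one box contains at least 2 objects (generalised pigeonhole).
n = (2 − 1)·82 + 1 = 83

By the generalised pigeonhole principle, to guarantee some box contains ≥ r objects we need more than (r − 1) · k objects total. Threshold: n = (r − 1) · k + 1. With r = 2 and k = 82: n = 1 · 82 + 1 = 82 + 1 = 83. For n = 82 = 1 · 82, we can put exactly 1 objects in every box, avoiding 2 in any single one — so 83 is tight.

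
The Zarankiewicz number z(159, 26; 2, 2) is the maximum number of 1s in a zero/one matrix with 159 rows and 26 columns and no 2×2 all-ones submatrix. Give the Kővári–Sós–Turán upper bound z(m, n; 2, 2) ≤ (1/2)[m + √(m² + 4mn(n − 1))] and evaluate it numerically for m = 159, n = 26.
z(159, 26; 2, 2) ≤ (1/2)[159 + √(159² + 4·159·26·25)] = (1/2)[159 + √438681] = 410.665

Kővári–Sós–Turán: let r_1, ..., r_159 be the row sums and z = Σ r_i the total number of 1s. Each pair of columns can share at most one row with both entries 1 (else a 2×2 all-ones block appears), so Σ_i C(r_i, 2) ≤ C(26, 2) = 325. By convexity Σ_i C(r_i, 2) ≥ 159·C(z/159, 2) = z(z − 159)/(2·159), giving z² − 159z − 159·26·25 ≤ 0 and hence z ≤ (1/2)[159 + √(25281 + 4·103350)] = (1/2)[159 + √438681] ≈ (1/2)(159 + 662.33) = 410.665.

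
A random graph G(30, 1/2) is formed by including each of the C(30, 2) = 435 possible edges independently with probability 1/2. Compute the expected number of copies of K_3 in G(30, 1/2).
E[# K_3] = C(30, 3) · (1/2)^C(3, 2) = 4060 / 2^3 = 1015/2 = 507.5

For each 3-subset S of vertices (there are C(30, 3) = 4060 such S), let X_S = 1 if S induces a K_3 (all C(3, 2) = 3 edges present). Then P(X_S = 1) = (1/2)^3 = 1/8. By linearity of expectation, E[# K_3] = C(30, 3) · (1/2)^3 = 4060 / 8 = 1015/2 = 507.5.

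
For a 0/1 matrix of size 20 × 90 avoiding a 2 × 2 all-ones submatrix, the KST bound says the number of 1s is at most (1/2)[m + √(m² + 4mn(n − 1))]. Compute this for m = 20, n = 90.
z(20, 90; 2, 2) ≤ (1/2)[20 + √(20² + 4·20·90·89)] = (1/2)[20 + √641200] = 410.3748

Kővári–Sós–Turán: let r_1, ..., r_20 be the row sums and z = Σ r_i the total number of 1s. Each pair of columns can share at most one row with both entries 1 (else a 2×2 all-ones block appears), so Σ_i C(r_i, 2) ≤ C(90, 2) = 4005. By convexity Σ_i C(r_i, 2) ≥ 20·C(z/20, 2) = z(z − 20)/(2·20), giving z² − 20z − 20·90·89 ≤ 0 and hence z ≤ (1/2)[20 + √(400 + 4·160200)] = (1/2)[20 + √641200] ≈ (1/2)(20 + 800.7496) = 410.3748.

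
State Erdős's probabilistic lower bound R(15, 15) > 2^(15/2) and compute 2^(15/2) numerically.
2^(15/2) = 181.0193; so R(15, 15) > 181.0193

Colour each edge of K_n uniformly at random with red/blue. The expected number of monochromatic K_15 is C(n, 15) · 2 · 2^(−C(15,2)). If C(n, 15) · 2^(1 − C(15,2)) < 1, then with positive probability no monochromatic K_15 exists, so R(15, 15) > n. The standard estimate C(n, 15) ≤ n^15/15! shows this inequality holds whenever n ≤ 2^(15/2) (since 15! · 2^(C(15,2) − 1) > 2^(15^2/2) ≥ n^15). Hence R(15, 15) > 2^(15/2) = 181.0193.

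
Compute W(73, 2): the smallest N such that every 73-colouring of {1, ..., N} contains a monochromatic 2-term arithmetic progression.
W(73, 2) = 73 + 1 = 74

A 2-term AP is any pair of integers, so a monochromatic 2-AP exists iff some colour is used at least twice. With 73 colours, the colouring i ↦ i on {1, ..., 73} uses each colour once, avoiding any monochromatic pair, so W(73, 2) > 73. For {1, ..., 74}, pigeonhole forces two integers of the same colour, which form a monochromatic 2-AP. Hence W(73, 2) = 74.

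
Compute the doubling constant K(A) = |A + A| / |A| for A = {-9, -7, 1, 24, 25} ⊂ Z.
K = |A + A| / |A| = 15/5 = 3

Enumerate A + A = {a + b : a, b ∈ A}. With |A| = 5, there are |A|^2 = 25 ordered sum pairs; collecting distinct values, A + A = {-18, -16, -14, -8, -6, 2, 15, 16, 17, 18, 25, 26, 48, 49, 50}, so |A + A| = 15. Thus K = 15/5 = 3. For comparison, the minimum possible |A + A| over all 5-element sets is 2·5 − 1 = 9 (so min K = 9/5), attained only by arithmetic progressions.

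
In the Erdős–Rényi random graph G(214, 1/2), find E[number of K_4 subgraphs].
E[# K_4] = C(214, 4) · (1/2)^C(4, 2) = 84957251 / 2^6 = 1327457.046875

For each 4-subset S of vertices (there are C(214, 4) = 84957251 such S), let X_S = 1 if S induces a K_4 (all C(4, 2) = 6 edges present). Then P(X_S = 1) = (1/2)^6 = 1/64. By linearity of expectation, E[# K_4] = C(214, 4) · (1/2)^6 = 84957251 / 64 = 1327457.046875.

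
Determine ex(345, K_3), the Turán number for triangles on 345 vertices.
ex(345, K_3) = ⌊345^2/4⌋ = 29756

Mantel (1907): a triangle-free graph on n vertices has at most ⌊n^2/4⌋ edges, with equality for the complete bipartite graph K_{⌊n/2⌋, ⌈n/2⌉}. For n = 345: ⌊345^2/4⌋ = ⌊119025/4⌋ = 29756. The extremal graph is K_{172, 173}, which has 172·173 = 29756 edges.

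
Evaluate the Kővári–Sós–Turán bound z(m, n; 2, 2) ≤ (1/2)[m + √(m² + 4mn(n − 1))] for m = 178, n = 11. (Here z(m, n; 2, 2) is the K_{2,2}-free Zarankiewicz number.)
z(178, 11; 2, 2) ≤ (1/2)[178 + √(178² + 4·178·11·10)] = (1/2)[178 + √110004] = 254.8343

Kővári–Sós–Turán: let r_1, ..., r_178 be the row sums and z = Σ r_i the total number of 1s. Each pair of columns can share at most one row with both entries 1 (else a 2×2 all-ones block appears), so Σ_i C(r_i, 2) ≤ C(11, 2) = 55. By convexity Σ_i C(r_i, 2) ≥ 178·C(z/178, 2) = z(z − 178)/(2·178), giving z² − 178z − 178·11·10 ≤ 0 and hence z ≤ (1/2)[178 + √(31684 + 4·19580)] = (1/2)[178 + √110004] ≈ (1/2)(178 + 331.6685) = 254.8343.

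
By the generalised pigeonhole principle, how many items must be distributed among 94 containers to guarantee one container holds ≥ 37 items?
n = (37 − 1)·94 + 1 = 3385

By the generalised pigeonhole principle, to guarantee some box contains ≥ r objects we need more than (r − 1) · k objects total. Threshold: n = (r − 1) · k + 1. With r = 37 and k = 94: n = 36 · 94 + 1 = 3384 + 1 = 3385. For n = 3384 = 36 · 94, we can put exactly 36 objects in every box, avoiding 37 in any single one — so 3385 is tight.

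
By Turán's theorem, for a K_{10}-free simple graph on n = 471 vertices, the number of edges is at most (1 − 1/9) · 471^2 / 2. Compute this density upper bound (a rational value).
Turán density bound = (8/9) · 471^2/2 = 98596

Turán's theorem: ex(n, K_{r+1}) is achieved by the complete r-partite Turán graph T(n, r) with parts as balanced as possible, and is at most (1 − 1/r) · n^2/2. For r = 9, n = 471: the density bound is (8/9) · 221841/2 = 98596. The integer-valued extremum is e(T(471, 9)) = 98595, which is strictly less than the density bound 98596 since 9 ∤ 471 (the parts of T(471, 9) cannot all be equal).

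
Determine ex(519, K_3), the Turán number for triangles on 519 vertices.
ex(519, K_3) = ⌊519^2/4⌋ = 67340

Mantel (1907): a triangle-free graph on n vertices has at most ⌊n^2/4⌋ edges, with equality for the complete bipartite graph K_{⌊n/2⌋, ⌈n/2⌉}. For n = 519: ⌊519^2/4⌋ = ⌊269361/4⌋ = 67340. The extremal graph is K_{259, 260}, which has 259·260 = 67340 edges.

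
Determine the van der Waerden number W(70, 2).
W(70, 2) = 70 + 1 = 71

A 2-term AP is any pair of integers, so a monochromatic 2-AP exists iff some colour is used at least twice. With 70 colours, the colouring i ↦ i on {1, ..., 70} uses each colour once, avoiding any monochromatic pair, so W(70, 2) > 70. For {1, ..., 71}, pigeonhole forces two integers of the same colour, which form a monochromatic 2-AP. Hence W(70, 2) = 71.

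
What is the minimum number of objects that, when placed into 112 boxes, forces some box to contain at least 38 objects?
n = (38 − 1)·112 + 1 = 4145

By the generalised pigeonhole principle, to guarantee some box contains ≥ r objects we need more than (r − 1) · k objects total. Threshold: n = (r − 1) · k + 1. With r = 38 and k = 112: n = 37 · 112 + 1 = 4144 + 1 = 4145. For n = 4144 = 37 · 112, we can put exactly 37 objects in every box, avoiding 38 in any single one — so 4145 is tight.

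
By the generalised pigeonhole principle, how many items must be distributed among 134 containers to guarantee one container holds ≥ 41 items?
n = (41 − 1)·134 + 1 = 5361

By the generalised pigeonhole principle, to guarantee some box contains ≥ r objects we need more than (r − 1) · k objects total. Threshold: n = (r − 1) · k + 1. With r = 41 and k = 134: n = 40 · 134 + 1 = 5360 + 1 = 5361. For n = 5360 = 40 · 134, we can put exactly 40 objects in every box, avoiding 41 in any single one — so 5361 is tight.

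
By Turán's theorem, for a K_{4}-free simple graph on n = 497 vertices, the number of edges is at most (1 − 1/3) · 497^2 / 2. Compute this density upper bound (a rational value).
Turán density bound = (2/3) · 497^2/2 = 247009/3 ≈ 82336.3333

Turán's theorem: ex(n, K_{r+1}) is achieved by the complete r-partite Turán graph T(n, r) with parts as balanced as possible, and is at most (1 − 1/r) · n^2/2. For r = 3, n = 497: the density bound is (2/3) · 247009/2 = 247009/3 ≈ 82336.3333. The integer-valued extremum is e(T(497, 3)) = 82336, which is strictly less than the density bound 247009/3 since 3 ∤ 497 (the parts of T(497, 3) cannot all be equal).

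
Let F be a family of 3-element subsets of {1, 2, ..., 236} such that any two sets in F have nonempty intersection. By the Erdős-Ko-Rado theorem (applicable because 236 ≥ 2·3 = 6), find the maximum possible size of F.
max |F| = C(235, 2) = 27495

Erdős-Ko-Rado (1961): when n ≥ 2k, max |F| = C(n−1, k−1). The bound is attained by the star {A : i ∈ A} for any fixed i ∈ [n]. Here C(236−1, 3−1) = C(235, 2) = 27495.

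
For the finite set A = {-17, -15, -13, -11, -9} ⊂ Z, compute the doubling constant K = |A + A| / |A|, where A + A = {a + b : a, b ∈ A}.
K = |A + A| / |A| = 9/5

Enumerate A + A = {a + b : a, b ∈ A}. With |A| = 5, there are |A|^2 = 25 ordered sum pairs; collecting distinct values, A + A = {-34, -32, -30, -28, -26, -24, -22, -20, -18}, so |A + A| = 9. Thus K = 9/5. Here |A + A| = 2|A| − 1 = 9, the minimum possible — so K = 9/5 is minimal, which holds iff A is an arithmetic progression.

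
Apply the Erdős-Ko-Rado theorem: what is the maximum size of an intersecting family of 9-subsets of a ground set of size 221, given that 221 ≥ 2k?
max |F| = C(220, 8) = 119659749002145

Erdős-Ko-Rado (1961): when n ≥ 2k, max |F| = C(n−1, k−1). The bound is attained by the star {A : i ∈ A} for any fixed i ∈ [n]. Here C(221−1, 9−1) = C(220, 8) = 119659749002145.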